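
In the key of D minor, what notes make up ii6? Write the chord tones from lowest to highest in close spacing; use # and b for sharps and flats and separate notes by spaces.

G B E

Scale degree 2 in D minor is E; here the chord built on it is altered to a minor triad. ii6 is the minor supertonic, borrowed from the parallel major (the Dorian ii).
So the chord is E-G-B.
With the 6 figure the chord is in first inversion; from the bass G upward in close position it reads G-B-E.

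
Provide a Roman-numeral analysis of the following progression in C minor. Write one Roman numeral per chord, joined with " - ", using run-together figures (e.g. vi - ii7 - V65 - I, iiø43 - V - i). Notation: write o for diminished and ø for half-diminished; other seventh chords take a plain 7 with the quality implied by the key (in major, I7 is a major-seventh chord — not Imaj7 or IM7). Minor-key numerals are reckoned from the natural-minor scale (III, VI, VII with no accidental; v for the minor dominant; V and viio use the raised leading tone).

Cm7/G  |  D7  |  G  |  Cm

Cm7/G: minor seventh chord on C = scale degree 1 → i43.
D7: chromatic; D is V of V, so V7/V.
G has root G, degree 5 in C minor, so V.
Cm has root C, degree 1 in C minor, so i.

i43 - V7/V - V - i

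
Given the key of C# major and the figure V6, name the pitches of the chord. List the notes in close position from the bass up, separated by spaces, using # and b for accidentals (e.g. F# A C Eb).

B# D# G#

The numeral's case and figure indicate a major triad. In C# major its root, scale degree 5, is G#.
That chord is spelled G#-B#-D#.
The figured bass 6 indicates first inversion, placing the third (B#) in the bass: B#-D#-G#.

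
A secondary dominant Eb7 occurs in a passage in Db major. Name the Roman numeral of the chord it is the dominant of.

V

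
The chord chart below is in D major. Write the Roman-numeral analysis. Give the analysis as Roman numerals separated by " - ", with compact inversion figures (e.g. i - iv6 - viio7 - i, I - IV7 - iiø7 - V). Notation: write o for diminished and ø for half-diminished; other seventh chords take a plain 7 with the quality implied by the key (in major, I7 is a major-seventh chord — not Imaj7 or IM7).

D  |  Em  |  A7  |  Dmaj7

I - ii - V7 - I7

D has root D, degree 1 in D major, so I.
Em has root E, degree 2 in D major, so ii.
A7: root A is the dominant; dominant seventh chord there is V7.
Dmaj7 has root D, degree 1 in D major, so I7.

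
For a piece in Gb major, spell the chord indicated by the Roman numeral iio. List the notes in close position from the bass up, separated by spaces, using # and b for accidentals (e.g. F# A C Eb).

Ab Cb Ebb

Scale degree 2 in Gb major is Ab; here the chord built on it is altered to a diminished triad. iio is the diminished supertonic triad, borrowed from the parallel minor.
So the chord is Ab-Cb-Ebb.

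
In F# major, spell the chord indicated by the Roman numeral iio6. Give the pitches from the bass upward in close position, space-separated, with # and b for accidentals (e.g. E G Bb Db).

B D G#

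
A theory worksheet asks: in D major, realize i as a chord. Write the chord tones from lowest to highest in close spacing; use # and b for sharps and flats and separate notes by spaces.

D F A

Scale degree 1 in D major is D; here the chord built on it is altered to a minor triad. i is the minor tonic, borrowed from the parallel minor.
So the chord is D-F-A, a minor triad.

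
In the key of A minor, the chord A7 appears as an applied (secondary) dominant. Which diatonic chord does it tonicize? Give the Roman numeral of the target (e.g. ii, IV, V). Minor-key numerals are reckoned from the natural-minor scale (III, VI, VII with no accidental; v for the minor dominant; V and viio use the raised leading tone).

The chord is a dominant seventh chord on A.
A dominant resolves down a perfect fifth: A → D. In A minor, D is scale degree 4, i.e. iv.

iv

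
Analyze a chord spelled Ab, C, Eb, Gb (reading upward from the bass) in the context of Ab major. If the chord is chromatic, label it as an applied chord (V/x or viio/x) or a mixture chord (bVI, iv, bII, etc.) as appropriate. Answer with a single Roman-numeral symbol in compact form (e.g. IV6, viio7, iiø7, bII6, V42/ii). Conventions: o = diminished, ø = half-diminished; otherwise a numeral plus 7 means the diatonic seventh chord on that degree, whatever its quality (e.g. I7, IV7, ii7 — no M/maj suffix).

V7/IV

The pitches Ab-C-Eb-Gb form a dominant seventh chord rooted on Ab.
Ab is not a diatonic chord root with this quality in Ab major, but it lies a perfect fifth above Db (IV), so the chord functions as an applied dominant of IV.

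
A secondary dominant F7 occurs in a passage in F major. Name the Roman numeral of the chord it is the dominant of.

IV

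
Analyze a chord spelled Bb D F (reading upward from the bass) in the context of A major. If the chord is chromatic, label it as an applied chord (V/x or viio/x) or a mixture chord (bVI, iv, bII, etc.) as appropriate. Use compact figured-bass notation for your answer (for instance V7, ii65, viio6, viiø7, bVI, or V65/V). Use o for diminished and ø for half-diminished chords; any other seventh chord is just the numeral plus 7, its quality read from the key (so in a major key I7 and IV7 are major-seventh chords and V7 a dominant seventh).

bII

The pitches Bb-D-F form a major triad rooted on Bb.
Bb is the lowered second degree of A major (diatonic 2 would be B). This is the Neapolitan chord — a major triad on the lowered second degree.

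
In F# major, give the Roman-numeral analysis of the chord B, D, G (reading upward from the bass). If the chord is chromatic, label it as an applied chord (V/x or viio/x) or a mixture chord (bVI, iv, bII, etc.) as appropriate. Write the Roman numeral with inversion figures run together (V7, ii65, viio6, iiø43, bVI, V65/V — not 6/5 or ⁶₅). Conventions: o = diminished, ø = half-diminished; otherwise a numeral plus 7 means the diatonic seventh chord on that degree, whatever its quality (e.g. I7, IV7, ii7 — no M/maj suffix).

The pitches G-B-D form a major triad rooted on G.
G is the lowered second degree of F# major (diatonic 2 would be G#). This is the Neapolitan sixth — a major triad on the lowered second degree, here in its customary first inversion.
With B in the bass the chord is in first inversion, so the figured bass is 6.

bII6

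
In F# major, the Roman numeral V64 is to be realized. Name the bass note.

G#

V in F# major has root C#; the chord is C#-E#-G#.
The figure 64 means second inversion — the fifth is in the bass.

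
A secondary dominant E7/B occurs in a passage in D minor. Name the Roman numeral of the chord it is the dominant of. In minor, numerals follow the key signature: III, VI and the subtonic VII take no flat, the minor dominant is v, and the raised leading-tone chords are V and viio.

V

The chord is a dominant seventh chord on E.
A dominant resolves down a perfect fifth: E → A. In D minor, A is scale degree 5, i.e. V.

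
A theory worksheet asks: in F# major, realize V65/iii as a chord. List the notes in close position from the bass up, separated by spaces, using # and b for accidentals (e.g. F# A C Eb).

V65/iii is a secondary dominant — the dominant seventh of iii. iii in F# major is A#, so the applied chord's root is E#, a perfect fifth above.
Building a dominant seventh chord on E# gives E#-G##-B#-D#.
With the 65 figure the chord is in first inversion; from the bass G## upward in close position it reads G##-B#-D#-E#.

G## B# D# E#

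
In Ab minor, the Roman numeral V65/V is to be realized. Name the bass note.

The applied chord V65/V is rooted on Bb: Bb-D-F-Ab.
The figure 65 means first inversion — the third is in the bass.

D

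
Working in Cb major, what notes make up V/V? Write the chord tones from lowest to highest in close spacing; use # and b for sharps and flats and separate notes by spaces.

The slash means an applied dominant: we want the dominant of V. In Cb major, V is Gb major, and its dominant is built on Db.
Building a major triad on Db gives Db-F-Ab.

Db F Ab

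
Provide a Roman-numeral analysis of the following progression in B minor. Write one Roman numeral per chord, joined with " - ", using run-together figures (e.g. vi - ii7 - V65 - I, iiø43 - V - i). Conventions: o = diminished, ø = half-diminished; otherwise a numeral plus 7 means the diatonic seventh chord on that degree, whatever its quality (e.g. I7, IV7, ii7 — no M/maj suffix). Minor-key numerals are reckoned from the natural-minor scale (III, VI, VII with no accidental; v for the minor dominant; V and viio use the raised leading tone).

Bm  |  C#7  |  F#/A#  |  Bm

i - V7/V - V6 - i

Bm has root B, degree 1 in B minor, so i.
C#7: chromatic; C# is V of V, so V7/V.
F#/A# has root F#, degree 5 in B minor, so V6.
Bm: root B is the tonic; minor triad there is i.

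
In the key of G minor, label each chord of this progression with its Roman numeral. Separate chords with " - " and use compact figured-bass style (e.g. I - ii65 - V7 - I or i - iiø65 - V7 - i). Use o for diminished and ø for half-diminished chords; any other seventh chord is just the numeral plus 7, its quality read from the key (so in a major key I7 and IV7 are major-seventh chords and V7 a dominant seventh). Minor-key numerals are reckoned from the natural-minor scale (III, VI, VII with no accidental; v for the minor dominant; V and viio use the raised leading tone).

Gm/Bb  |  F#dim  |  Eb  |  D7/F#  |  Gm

Gm/Bb has root G, degree 1 in G minor, so i6.
F#dim: diminished triad on F# = scale degree 7 → viio.
Eb has root Eb, degree 6 in G minor, so VI.
D7/F# has root D, degree 5 in G minor, so V65.
Gm: minor triad on G = scale degree 1 → i.

i6 - viio - VI - V65 - i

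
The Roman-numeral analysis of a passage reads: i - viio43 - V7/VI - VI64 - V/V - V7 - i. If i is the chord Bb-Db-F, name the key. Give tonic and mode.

Bb minor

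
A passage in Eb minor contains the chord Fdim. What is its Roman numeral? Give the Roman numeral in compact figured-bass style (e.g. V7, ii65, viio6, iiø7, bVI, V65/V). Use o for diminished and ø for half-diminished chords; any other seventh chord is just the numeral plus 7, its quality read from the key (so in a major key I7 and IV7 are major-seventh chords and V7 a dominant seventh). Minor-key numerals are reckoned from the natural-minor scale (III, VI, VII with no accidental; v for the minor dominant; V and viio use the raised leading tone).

iio

Stacked in thirds the chord is F-Ab-Cb: a diminished triad on F.
In Eb minor, F is the supertonic; the diatonic diminished triad there is iio.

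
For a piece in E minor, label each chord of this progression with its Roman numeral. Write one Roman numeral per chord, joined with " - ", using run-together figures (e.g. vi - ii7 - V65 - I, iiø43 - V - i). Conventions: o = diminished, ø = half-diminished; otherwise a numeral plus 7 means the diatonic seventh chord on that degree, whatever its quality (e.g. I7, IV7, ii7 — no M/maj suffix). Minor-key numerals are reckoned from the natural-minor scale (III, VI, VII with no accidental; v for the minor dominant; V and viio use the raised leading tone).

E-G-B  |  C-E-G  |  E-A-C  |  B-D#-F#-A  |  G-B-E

i - VI - iv64 - V7 - i6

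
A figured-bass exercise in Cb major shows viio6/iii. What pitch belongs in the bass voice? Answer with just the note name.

F

The applied chord viio6/iii is rooted on D: D-F-Ab.
The figure 6 means first inversion — the third is in the bass.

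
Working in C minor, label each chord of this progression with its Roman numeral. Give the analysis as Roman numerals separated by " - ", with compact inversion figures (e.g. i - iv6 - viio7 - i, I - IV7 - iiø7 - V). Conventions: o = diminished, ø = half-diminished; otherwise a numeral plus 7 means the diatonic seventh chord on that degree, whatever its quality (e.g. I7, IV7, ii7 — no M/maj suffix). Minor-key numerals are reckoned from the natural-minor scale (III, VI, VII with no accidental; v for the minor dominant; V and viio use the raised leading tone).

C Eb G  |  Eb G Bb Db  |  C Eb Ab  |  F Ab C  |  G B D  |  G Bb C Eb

C-Eb-G: root C is the tonic; minor triad there is i.
Eb-G-Bb-Db: chromatic; Eb is V of VI, so V7/VI.
C-Eb-Ab: root Ab is the submediant; major triad there is VI6.
F-Ab-C: root F is the subdominant; minor triad there is iv.
G-B-D: root G is the dominant; major triad there is V.
G-Bb-C-Eb: minor seventh chord on C = scale degree 1 → i43.

i - V7/VI - VI6 - iv - V - i43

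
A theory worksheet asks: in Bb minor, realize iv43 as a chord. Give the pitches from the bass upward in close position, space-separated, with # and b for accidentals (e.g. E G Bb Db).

Bb Db Eb Gb

In Bb minor, the fourth degree is Eb, and the diatonic chord built there is a minor seventh chord.
That chord is spelled Eb-Gb-Bb-Db.
The figured bass 43 indicates second inversion, placing the fifth (Bb) in the bass: Bb-Db-Eb-Gb.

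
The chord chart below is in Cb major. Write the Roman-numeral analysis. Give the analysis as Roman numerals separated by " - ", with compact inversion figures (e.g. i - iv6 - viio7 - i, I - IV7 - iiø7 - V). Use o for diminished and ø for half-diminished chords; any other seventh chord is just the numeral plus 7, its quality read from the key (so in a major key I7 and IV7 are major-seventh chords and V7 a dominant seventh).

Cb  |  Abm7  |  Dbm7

Cb: major triad on Cb = scale degree 1 → I.
Abm7: minor seventh chord on Ab = scale degree 6 → vi7.
Dbm7 has root Db, degree 2 in Cb major, so ii7.

I - vi7 - ii7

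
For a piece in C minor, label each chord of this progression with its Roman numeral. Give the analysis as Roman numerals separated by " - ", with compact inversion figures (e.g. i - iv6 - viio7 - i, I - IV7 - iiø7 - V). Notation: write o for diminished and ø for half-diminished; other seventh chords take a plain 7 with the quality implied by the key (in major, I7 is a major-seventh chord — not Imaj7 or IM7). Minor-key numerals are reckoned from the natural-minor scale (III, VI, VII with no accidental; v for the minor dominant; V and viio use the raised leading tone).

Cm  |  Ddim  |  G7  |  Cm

Cm has root C, degree 1 in C minor, so i.
Ddim has root D, degree 2 in C minor, so iio.
G7 has root G, degree 5 in C minor, so V7.
Cm: minor triad on C = scale degree 1 → i.

i - iio - V7 - i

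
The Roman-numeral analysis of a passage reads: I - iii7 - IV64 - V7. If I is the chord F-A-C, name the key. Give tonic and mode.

F major

The chord F is a major triad rooted on F; its label is I.
If F is scale degree 1 and the mode makes that degree carry a major triad, the tonic is F and the mode is major.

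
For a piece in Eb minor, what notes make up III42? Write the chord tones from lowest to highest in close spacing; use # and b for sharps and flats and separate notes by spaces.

In Eb minor, scale degree 3 is Gb, and the diatonic chord built there is a major seventh chord.
Stacking thirds from Gb gives Gb-Bb-Db-F.
The figured bass 42 indicates third inversion, placing the seventh (F) in the bass: F-Gb-Bb-Db.

F Gb Bb Db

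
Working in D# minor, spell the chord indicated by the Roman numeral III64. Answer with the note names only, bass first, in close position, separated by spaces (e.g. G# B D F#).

The numeral's case and figure indicate a major triad. In D# minor its root, scale degree 3, is F#.
That chord is spelled F#-A#-C#.
The figured bass 64 indicates second inversion, placing the fifth (C#) in the bass: C#-F#-A#.

C# F# A#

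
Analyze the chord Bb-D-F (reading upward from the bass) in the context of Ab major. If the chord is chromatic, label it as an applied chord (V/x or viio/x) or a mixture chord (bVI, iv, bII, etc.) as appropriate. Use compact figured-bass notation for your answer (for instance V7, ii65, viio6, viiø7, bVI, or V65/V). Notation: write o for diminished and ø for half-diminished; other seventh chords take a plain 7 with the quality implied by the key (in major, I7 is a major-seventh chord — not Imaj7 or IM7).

V/V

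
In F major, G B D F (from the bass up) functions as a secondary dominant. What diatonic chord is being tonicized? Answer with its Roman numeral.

V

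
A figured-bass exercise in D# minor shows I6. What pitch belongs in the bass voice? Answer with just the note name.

I in D# minor has root D#; the chord is D#-F##-A#.
The figure 6 means first inversion — the third is in the bass.

F##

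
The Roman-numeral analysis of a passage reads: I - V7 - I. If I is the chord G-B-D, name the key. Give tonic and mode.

I is given as G-B-D — a major triad with root G.
If G is scale degree 1 and the mode makes that degree carry a major triad, the tonic is G and the mode is major.

G major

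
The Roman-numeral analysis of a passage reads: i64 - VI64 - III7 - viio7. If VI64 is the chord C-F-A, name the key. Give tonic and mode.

A minor

The anchor chord is a major triad on F, labeled VI64.
Counting down 5 scale steps from F places the tonic on A; a major triad on degree 6 is diatonic only in minor.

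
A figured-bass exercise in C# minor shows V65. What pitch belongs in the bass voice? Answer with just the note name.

V in C# minor has root G#; the chord is G#-B#-D#-F#.
The figure 65 means first inversion — the third is in the bass.

B#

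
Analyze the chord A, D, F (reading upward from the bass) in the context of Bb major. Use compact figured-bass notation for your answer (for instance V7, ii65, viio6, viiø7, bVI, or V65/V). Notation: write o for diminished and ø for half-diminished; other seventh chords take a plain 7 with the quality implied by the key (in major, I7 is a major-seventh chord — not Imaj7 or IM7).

Stacked in thirds the chord is D-F-A: a minor triad on D.
In Bb major, D is the mediant; the diatonic minor triad there is iii.
With A in the bass the chord is in second inversion, so the figured bass is 64.

iii64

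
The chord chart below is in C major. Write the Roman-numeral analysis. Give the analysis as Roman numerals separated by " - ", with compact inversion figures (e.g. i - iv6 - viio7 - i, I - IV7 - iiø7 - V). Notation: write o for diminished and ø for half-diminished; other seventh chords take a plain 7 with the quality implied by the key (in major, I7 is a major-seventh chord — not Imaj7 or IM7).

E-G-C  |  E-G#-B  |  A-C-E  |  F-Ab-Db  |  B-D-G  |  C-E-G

I6 - V/vi - vi - bII6 - V6 - I

E-G-C: root C is the tonic; major triad there is I6.
E-G#-B is the secondary dominant of vi (major triad on E): V/vi.
A-C-E: root A is the submediant; minor triad there is vi.
F-Ab-Db is non-diatonic — a major triad on the lowered supertonic (Db): the Neapolitan sixth, bII6 (third, F, in the bass — hence the 6).
B-D-G: root G is the dominant; major triad there is V6.
C-E-G: major triad on C = scale degree 1 → I.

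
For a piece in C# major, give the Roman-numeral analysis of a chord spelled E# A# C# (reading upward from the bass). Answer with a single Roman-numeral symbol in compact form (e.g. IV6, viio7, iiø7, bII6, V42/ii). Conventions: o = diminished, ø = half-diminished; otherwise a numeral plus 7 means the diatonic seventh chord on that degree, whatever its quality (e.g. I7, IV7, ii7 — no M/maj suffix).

vi64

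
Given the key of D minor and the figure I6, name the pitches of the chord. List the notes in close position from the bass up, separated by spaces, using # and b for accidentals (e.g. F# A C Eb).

F# A D

Scale degree 1 in D minor is D; here the chord built on it is altered to a major triad. I6 is the major tonic (Picardy third), borrowed from the parallel major.
So the chord is D-F#-A.
The figured bass 6 indicates first inversion, placing the third (F#) in the bass: F#-A-D.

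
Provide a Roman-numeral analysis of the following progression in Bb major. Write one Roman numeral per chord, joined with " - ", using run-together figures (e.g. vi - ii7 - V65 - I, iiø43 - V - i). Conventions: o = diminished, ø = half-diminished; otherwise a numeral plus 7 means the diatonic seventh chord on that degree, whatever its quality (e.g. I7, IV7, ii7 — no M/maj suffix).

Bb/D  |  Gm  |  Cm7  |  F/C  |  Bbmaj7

I6 - vi - ii7 - V64 - I7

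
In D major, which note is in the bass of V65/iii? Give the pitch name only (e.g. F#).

The applied chord V65/iii is rooted on C#: C#-E#-G#-B.
The figure 65 means first inversion — the third is in the bass.

E#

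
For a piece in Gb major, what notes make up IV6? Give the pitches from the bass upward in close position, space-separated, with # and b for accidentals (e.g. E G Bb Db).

Eb Gb Cb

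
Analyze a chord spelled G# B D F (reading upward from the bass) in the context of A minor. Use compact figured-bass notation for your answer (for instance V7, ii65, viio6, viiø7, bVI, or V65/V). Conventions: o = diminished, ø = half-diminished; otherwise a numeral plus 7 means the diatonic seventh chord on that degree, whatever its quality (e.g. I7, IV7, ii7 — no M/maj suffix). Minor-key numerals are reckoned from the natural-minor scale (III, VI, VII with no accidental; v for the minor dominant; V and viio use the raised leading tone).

Stacked in thirds the chord is G#-B-D-F: a fully diminished seventh chord on G#.
G# is scale degree 7 in A minor, and a fully diminished seventh chord on that degree is written viio7.

viio7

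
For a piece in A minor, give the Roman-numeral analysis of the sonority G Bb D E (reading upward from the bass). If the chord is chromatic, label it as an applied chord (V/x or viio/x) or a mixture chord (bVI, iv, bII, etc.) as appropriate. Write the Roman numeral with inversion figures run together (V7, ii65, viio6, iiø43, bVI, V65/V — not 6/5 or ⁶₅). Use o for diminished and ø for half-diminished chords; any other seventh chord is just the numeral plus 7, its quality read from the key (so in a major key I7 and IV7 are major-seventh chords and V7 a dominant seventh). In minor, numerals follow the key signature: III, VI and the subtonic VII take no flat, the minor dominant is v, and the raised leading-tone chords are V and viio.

viiø65/VI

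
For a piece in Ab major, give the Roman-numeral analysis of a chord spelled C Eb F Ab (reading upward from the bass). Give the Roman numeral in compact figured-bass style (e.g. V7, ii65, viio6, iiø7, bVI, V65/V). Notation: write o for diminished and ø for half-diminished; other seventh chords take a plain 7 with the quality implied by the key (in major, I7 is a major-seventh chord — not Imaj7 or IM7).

Stacked in thirds the chord is F-Ab-C-Eb: a minor seventh chord on F.
F is scale degree 6 in Ab major, and a minor seventh chord on that degree is written vi7.
With C in the bass the chord is in second inversion, so the figured bass is 43.

vi43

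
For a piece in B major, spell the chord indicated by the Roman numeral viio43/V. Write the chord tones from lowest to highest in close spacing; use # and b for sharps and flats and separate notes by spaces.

viio43/V is a secondary leading-tone chord. The target V is F# in B major; the applied chord is rooted a semitone below, on E#.
Building a fully diminished seventh chord on E# gives E#-G#-B-D.
With the 43 figure the chord is in second inversion; from the bass B upward in close position it reads B-D-E#-G#.

B D E# G#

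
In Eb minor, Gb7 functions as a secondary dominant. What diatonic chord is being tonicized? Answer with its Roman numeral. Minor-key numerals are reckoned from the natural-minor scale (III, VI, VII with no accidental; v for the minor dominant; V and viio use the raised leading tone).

The chord is a dominant seventh chord on Gb.
A dominant resolves down a perfect fifth: Gb → Cb. In Eb minor, Cb is scale degree 6, i.e. VI.

VI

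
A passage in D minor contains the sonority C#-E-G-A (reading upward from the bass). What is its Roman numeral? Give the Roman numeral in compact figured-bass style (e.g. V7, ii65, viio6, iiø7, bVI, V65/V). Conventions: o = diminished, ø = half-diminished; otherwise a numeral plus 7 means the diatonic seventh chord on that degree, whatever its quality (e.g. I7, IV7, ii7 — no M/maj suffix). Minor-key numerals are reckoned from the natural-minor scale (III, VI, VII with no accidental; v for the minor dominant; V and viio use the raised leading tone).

V65

Stacked in thirds the chord is A-C#-E-G: a dominant seventh chord on A.
A is scale degree 5 in D minor, and a dominant seventh chord on that degree is written V7.
With C# in the bass the chord is in first inversion, so the figured bass is 65.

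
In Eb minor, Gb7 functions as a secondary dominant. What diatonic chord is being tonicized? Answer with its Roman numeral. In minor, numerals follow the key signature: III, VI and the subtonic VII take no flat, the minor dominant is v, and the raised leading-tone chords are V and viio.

VI

The chord is a dominant seventh chord on Gb.
A dominant resolves down a perfect fifth: Gb → Cb. In Eb minor, Cb is scale degree 6, i.e. VI.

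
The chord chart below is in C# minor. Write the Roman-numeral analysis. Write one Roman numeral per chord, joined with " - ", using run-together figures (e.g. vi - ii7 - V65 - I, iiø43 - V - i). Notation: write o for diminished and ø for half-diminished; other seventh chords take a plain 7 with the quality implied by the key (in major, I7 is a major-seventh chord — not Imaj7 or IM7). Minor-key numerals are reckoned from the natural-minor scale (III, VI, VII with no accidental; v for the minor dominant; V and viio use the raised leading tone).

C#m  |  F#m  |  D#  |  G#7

C#m: minor triad on C# = scale degree 1 → i.
F#m has root F#, degree 4 in C# minor, so iv.
D# is the secondary dominant of V (major triad on D#): V/V.
G#7 has root G#, degree 5 in C# minor, so V7.

i - iv - V/V - V7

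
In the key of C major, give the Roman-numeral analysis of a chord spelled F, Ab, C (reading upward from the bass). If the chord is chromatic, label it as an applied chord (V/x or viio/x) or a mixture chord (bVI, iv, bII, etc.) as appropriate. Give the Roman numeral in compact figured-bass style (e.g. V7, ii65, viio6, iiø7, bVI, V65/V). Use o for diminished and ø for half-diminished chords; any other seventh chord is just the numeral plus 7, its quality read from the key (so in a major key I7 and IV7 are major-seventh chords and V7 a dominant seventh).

iv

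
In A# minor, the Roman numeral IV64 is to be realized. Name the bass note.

IV in A# minor has root D#; the chord is D#-F##-A#.
The figure 64 means second inversion — the fifth is in the bass.

A#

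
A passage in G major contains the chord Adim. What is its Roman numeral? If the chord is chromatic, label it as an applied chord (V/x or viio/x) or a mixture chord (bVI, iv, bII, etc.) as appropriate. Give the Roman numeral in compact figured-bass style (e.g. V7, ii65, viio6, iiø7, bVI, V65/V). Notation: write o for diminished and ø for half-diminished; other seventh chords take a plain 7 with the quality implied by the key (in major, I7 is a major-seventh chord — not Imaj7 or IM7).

iio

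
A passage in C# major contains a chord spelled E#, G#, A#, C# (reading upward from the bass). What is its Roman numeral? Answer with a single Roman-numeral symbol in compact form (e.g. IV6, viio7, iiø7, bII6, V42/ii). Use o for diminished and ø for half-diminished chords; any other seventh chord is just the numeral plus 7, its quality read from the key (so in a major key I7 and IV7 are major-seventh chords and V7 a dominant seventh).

vi43

The pitches A#-C#-E#-G# form a minor seventh chord rooted on A#.
A# is scale degree 6 in C# major, and a minor seventh chord on that degree is written vi7.
With E# in the bass the chord is in second inversion, so the figured bass is 43.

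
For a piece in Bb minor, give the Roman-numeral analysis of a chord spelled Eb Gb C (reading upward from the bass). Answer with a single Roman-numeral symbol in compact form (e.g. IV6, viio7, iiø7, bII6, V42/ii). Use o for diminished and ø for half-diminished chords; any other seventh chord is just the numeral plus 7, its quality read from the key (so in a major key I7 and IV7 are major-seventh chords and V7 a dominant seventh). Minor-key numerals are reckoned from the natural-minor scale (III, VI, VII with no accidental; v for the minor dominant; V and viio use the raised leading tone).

The pitches C-Eb-Gb form a diminished triad rooted on C.
In Bb minor, C is the supertonic; the diatonic diminished triad there is iio.
With Eb in the bass the chord is in first inversion, so the figured bass is 6.

iio6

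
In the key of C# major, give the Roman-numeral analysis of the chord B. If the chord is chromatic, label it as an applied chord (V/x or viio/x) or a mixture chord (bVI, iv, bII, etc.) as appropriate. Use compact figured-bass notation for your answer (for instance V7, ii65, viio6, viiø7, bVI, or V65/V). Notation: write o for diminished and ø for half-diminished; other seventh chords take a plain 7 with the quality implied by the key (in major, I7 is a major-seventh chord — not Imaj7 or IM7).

The pitches B-D#-F# form a major triad rooted on B.
B is the lowered seventh degree of C# major (diatonic 7 would be B#). This is a major triad on the lowered seventh degree (the subtonic), borrowed from the parallel minor.

bVII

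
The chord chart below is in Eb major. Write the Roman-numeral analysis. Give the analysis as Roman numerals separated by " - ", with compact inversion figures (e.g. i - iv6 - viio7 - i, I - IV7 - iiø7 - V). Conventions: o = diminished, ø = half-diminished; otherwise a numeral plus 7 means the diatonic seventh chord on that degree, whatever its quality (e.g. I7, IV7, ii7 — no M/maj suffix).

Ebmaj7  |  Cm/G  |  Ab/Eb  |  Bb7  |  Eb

I7 - vi64 - IV64 - V7 - I

Ebmaj7: root Eb is the tonic; major seventh chord there is I7.
Cm/G: root C is the submediant; minor triad there is vi64.
Ab/Eb has root Ab, degree 4 in Eb major, so IV64.
Bb7 has root Bb, degree 5 in Eb major, so V7.
Eb: major triad on Eb = scale degree 1 → I.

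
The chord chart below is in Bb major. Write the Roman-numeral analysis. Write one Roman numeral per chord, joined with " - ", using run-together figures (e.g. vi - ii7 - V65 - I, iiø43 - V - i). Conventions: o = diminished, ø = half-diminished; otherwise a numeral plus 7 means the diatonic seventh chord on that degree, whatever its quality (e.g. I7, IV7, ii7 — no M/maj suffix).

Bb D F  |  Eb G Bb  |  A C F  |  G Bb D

Bb-D-F: major triad on Bb = scale degree 1 → I.
Eb-G-Bb has root Eb, degree 4 in Bb major, so IV.
A-C-F: major triad on F = scale degree 5 → V6.
G-Bb-D: minor triad on G = scale degree 6 → vi.

I - IV - V6 - vi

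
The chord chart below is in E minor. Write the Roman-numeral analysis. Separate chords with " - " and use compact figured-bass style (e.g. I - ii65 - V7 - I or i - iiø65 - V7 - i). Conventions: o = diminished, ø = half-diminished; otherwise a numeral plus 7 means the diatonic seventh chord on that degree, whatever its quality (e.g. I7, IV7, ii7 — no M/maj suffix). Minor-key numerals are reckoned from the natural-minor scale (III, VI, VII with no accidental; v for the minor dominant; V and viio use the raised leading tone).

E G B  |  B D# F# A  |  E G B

E-G-B: root E is the tonic; minor triad there is i.
B-D#-F#-A has root B, degree 5 in E minor, so V7.
E-G-B: minor triad on E = scale degree 1 → i.

i - V7 - i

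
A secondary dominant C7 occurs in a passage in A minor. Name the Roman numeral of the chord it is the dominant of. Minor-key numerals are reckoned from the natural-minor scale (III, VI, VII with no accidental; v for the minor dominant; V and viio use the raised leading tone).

The chord is a dominant seventh chord on C.
A dominant resolves down a perfect fifth: C → F. In A minor, F is scale degree 6, i.e. VI.

VI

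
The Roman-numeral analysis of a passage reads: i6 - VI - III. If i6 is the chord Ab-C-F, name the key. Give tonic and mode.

The anchor chord is a minor triad on F, labeled i6.
If F is scale degree 1 and the mode makes that degree carry a minor triad, the tonic is F and the mode is minor.

F minor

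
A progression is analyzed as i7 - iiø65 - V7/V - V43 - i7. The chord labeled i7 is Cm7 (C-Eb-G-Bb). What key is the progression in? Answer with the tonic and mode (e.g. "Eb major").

C minor

i7 is given as C-Eb-G-Bb — a minor seventh chord with root C.
If C is scale degree 1 and the mode makes that degree carry a minor seventh chord, the tonic is C and the mode is minor.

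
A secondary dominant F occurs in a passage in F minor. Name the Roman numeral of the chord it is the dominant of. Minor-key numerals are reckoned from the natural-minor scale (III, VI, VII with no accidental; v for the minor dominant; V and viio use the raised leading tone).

The chord is a major triad on F.
A dominant resolves down a perfect fifth: F → Bb. In F minor, Bb is scale degree 4, i.e. iv.

iv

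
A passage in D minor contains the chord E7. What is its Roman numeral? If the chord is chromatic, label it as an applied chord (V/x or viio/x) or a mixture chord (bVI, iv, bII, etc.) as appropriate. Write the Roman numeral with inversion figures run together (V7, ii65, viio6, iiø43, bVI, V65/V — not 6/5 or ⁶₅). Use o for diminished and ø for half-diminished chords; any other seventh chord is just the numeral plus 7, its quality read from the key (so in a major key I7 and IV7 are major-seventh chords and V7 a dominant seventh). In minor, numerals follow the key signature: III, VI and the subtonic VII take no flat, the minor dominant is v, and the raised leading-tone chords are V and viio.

V7/V

The pitches E-G#-B-D form a dominant seventh chord rooted on E.
E is not a diatonic chord root with this quality in D minor, but it lies a perfect fifth above A (V), so the chord functions as an applied dominant of V.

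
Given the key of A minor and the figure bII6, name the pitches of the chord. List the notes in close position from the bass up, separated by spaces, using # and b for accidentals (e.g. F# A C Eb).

D F Bb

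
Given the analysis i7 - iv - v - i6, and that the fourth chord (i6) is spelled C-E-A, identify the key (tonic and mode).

The chord Am/C is a minor triad rooted on A; its label is i6.
If A is scale degree 1 and the mode makes that degree carry a minor triad, the tonic is A and the mode is minor.

A minor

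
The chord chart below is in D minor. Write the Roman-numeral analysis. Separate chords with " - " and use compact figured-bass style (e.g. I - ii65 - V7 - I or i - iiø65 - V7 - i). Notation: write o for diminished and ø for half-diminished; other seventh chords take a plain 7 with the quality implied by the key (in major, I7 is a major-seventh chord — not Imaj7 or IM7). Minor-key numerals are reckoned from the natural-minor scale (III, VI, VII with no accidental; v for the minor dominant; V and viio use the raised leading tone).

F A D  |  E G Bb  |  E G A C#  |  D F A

F-A-D: root D is the tonic; minor triad there is i6.
E-G-Bb: diminished triad on E = scale degree 2 → iio.
E-G-A-C#: dominant seventh chord on A = scale degree 5 → V43.
D-F-A has root D, degree 1 in D minor, so i.

i6 - iio - V43 - i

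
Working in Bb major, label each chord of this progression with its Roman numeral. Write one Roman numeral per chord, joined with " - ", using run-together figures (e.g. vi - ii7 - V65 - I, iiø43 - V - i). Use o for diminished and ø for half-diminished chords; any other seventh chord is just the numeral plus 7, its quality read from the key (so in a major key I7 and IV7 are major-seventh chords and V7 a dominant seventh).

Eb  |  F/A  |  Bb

Eb: major triad on Eb = scale degree 4 → IV.
F/A: major triad on F = scale degree 5 → V6.
Bb: major triad on Bb = scale degree 1 → I.

IV - V6 - I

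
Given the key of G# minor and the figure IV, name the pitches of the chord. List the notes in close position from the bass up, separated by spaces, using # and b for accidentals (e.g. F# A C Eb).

C# E# G#

Scale degree 4 in G# minor is C#; here the chord built on it is altered to a major triad. IV is the major subdominant, borrowed from the parallel major.
So the chord is C#-E#-G#, a major triad.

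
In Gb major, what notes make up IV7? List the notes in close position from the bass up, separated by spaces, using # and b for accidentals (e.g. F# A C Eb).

Cb Eb Gb Bb

The numeral's case and figure indicate a major seventh chord. In Gb major its root, the subdominant, is Cb.
That chord is spelled Cb-Eb-Gb-Bb.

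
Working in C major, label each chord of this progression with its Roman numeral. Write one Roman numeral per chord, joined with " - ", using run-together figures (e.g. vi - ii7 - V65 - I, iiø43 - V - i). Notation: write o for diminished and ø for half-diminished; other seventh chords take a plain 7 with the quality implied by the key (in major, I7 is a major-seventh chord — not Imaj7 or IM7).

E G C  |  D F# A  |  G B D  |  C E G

I6 - V/V - V - I

E-G-C has root C, degree 1 in C major, so I6.
D-F#-A: a major triad on D, the applied dominant of V → V/V.
G-B-D: root G is the dominant; major triad there is V.
C-E-G: major triad on C = scale degree 1 → I.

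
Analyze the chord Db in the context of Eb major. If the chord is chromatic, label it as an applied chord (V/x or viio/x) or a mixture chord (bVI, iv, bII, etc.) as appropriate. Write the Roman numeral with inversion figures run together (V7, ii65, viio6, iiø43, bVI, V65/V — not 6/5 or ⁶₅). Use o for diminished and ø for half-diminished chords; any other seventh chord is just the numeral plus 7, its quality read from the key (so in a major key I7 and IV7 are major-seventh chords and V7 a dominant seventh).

Stacked in thirds the chord is Db-F-Ab: a major triad on Db.
Db is the lowered seventh degree of Eb major (diatonic 7 would be D). This is a major triad on the lowered seventh degree (the subtonic), borrowed from the parallel minor.

bVII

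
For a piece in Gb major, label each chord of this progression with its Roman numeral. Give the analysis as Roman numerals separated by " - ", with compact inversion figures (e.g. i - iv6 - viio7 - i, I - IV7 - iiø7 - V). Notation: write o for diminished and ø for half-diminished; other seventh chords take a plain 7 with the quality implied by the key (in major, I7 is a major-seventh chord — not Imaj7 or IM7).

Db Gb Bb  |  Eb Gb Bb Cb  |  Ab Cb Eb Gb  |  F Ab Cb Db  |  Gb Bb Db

Db-Gb-Bb: major triad on Gb = scale degree 1 → I64.
Eb-Gb-Bb-Cb: root Cb is the subdominant; major seventh chord there is IV65.
Ab-Cb-Eb-Gb has root Ab, degree 2 in Gb major, so ii7.
F-Ab-Cb-Db: dominant seventh chord on Db = scale degree 5 → V65.
Gb-Bb-Db: major triad on Gb = scale degree 1 → I.

I64 - IV65 - ii7 - V65 - I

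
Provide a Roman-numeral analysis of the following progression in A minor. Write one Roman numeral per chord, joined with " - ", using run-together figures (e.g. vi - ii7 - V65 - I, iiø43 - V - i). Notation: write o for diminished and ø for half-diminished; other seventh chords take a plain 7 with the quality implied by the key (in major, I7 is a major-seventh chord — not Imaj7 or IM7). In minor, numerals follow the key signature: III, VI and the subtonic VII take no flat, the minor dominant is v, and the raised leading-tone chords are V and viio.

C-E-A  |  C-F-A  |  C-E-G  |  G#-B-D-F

C-E-A has root A, degree 1 in A minor, so i6.
C-F-A has root F, degree 6 in A minor, so VI64.
C-E-G: major triad on C = scale degree 3 → III.
G#-B-D-F: root G# is the leading tone; fully diminished seventh chord there is viio7.

i6 - VI64 - III - viio7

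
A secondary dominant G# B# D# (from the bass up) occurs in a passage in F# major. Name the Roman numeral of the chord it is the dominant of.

V

The chord is a major triad on G#.
A dominant resolves down a perfect fifth: G# → C#. In F# major, C# is scale degree 5, i.e. V.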